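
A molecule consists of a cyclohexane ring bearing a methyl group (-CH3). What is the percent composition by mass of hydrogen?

Atom tally by fragment:
  cyclohexane ring core → C:6 H:12
  (− 1 ring H displaced by substituents)
  + CH3 → C:1 H:3
Element totals:
  C: 7
  H: 14
Molecular formula: C7H14.
Molar mass = 98.189 g/mol.
Mass from H: 14 × 1.008 = 14.112 g/mol.
%H = 14.112 / 98.189 × 100 = 14.37%.

14.37%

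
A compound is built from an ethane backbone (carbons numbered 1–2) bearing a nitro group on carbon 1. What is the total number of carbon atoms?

Atom tally by fragment:
  O2NCH2 → C:1 H:2 N:1 O:2
  CH3 → C:1 H:3
Element totals:
  C: 2
  H: 5
  N: 1
  O: 2

2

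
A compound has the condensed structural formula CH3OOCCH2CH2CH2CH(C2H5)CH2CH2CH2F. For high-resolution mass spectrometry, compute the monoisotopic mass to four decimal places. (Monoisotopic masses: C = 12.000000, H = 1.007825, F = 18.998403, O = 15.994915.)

204.1526

Atom tally by fragment:
  CH3OOCCH2 → C:3 H:5 O:2
  CH2 → C:1 H:2
  CH2 → C:1 H:2
  CH(C2H5) → C:3 H:6
  CH2 → C:1 H:2
  CH2 → C:1 H:2
  CH2F → C:1 H:2 F:1
Element totals:
  C: 11
  H: 21
  F: 1
  O: 2
Molecular formula: C11H21FO2.
  M = 11(12.0) + 21(1.007825) + 18.998403 + 2(15.994915)
    = 132.000000 + 21.164325 + 18.998403 + 31.989830 = 204.152558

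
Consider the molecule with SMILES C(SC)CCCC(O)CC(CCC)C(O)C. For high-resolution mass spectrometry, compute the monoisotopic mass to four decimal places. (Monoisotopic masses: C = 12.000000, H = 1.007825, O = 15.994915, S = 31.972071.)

248.1810

Atom tally by fragment:
  CH3SCH2 → C:2 H:5 S:1
  CH2 → C:1 H:2
  CH2 → C:1 H:2
  CH2 → C:1 H:2
  CH(OH) → C:1 H:2 O:1
  CH2 → C:1 H:2
  CH(CH2CH2CH3) → C:4 H:8
  CH(OH) → C:1 H:2 O:1
  CH3 → C:1 H:3
Element totals:
  C: 13
  H: 28
  O: 2
  S: 1
Molecular formula: C13H28O2S.
  M = 13(12.0) + 28(1.007825) + 2(15.994915) + 31.972071
    = 156.000000 + 28.219100 + 31.989830 + 31.972071 = 248.181001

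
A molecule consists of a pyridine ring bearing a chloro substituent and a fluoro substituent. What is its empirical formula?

Atom tally by fragment:
  pyridine ring core → C:5 H:5 N:1
  (− 2 ring H displaced by substituents)
  + Cl → Cl:1
  + F → F:1
Element totals:
  C: 5
  H: 3
  Cl: 1
  F: 1
  N: 1
Molecular formula: C5H3ClFN.
gcd of subscripts (5, 1, 1, 3, 1) = 1, so the empirical formula equals the molecular formula.

C5H3ClFN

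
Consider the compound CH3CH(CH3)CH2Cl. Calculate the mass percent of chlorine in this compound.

38.30%

Atom tally by fragment:
  CH3 → C:1 H:3
  CH(CH3) → C:2 H:4
  CH2Cl → C:1 H:2 Cl:1
Element totals:
  C: 4
  H: 9
  Cl: 1
Molecular formula: C4H9Cl.
Molar mass = 92.566 g/mol.
Mass from Cl: 1 × 35.45 = 35.450 g/mol.
%Cl = 35.450 / 92.566 × 100 = 38.30%.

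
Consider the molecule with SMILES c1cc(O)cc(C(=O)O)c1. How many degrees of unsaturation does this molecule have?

5

Atom tally by fragment:
  benzene ring core → C:6 H:6
  (− 2 ring H displaced by substituents)
  + OH → O:1 H:1
  + COOH → C:1 H:1 O:2
Element totals:
  C: 7
  H: 6
  O: 3
Molecular formula: C7H6O3.
DoU = (2C + 2 + N − H − X) / 2 = (2·7 + 2 + 0 − 6 − 0) / 2 = 5.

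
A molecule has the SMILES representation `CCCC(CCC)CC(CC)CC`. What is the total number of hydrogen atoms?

28

Atom tally by fragment:
  CH3 → C:1 H:3
  CH2 → C:1 H:2
  CH2 → C:1 H:2
  CH(CH2CH2CH3) → C:4 H:8
  CH2 → C:1 H:2
  CH(C2H5) → C:3 H:6
  CH2 → C:1 H:2
  CH3 → C:1 H:3
Element totals:
  C: 13
  H: 28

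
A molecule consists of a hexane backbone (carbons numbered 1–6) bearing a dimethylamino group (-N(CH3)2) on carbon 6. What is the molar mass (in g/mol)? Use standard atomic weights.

129.25 g/mol

Atom tally by fragment:
  CH3 → C:1 H:3
  CH2 → C:1 H:2
  CH2 → C:1 H:2
  CH2 → C:1 H:2
  CH2 → C:1 H:2
  CH2N(CH3)2 → C:3 H:8 N:1
Element totals:
  C: 8
  H: 19
  N: 1
Molecular formula: C8H19N.
  M = 8(12.011) + 19(1.008) + 14.007
    = 96.088 + 19.152 + 14.007 = 129.247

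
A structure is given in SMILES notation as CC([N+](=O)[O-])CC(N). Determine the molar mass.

Atom tally by fragment:
  CH3 → C:1 H:3
  CH(NO2) → C:1 H:1 N:1 O:2
  CH2 → C:1 H:2
  CH2NH2 → C:1 H:4 N:1
Element totals:
  C: 4
  H: 10
  N: 2
  O: 2
Molecular formula: C4H10N2O2.
  M = 4(12.011) + 10(1.008) + 2(14.007) + 2(15.999)
    = 48.044 + 10.080 + 28.014 + 31.998 = 118.136

118.14 g/mol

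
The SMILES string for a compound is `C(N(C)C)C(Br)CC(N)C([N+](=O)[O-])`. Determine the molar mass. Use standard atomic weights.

254.13 g/mol

Atom tally by fragment:
  (CH3)2NCH2 → C:3 H:8 N:1
  CH(Br) → C:1 H:1 Br:1
  CH2 → C:1 H:2
  CH(NH2) → C:1 H:3 N:1
  CH2NO2 → C:1 H:2 N:1 O:2
Element totals:
  C: 7
  H: 16
  Br: 1
  N: 3
  O: 2
Molecular formula: C7H16BrN3O2.
  M = 7(12.011) + 16(1.008) + 79.904 + 3(14.007) + 2(15.999)
    = 84.077 + 16.128 + 79.904 + 42.021 + 31.998 = 254.128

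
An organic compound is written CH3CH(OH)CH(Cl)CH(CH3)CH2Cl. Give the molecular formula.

C6H12Cl2O

Atom tally by fragment:
  CH3 → C:1 H:3
  CH(OH) → C:1 H:2 O:1
  CH(Cl) → C:1 H:1 Cl:1
  CH(CH3) → C:2 H:4
  CH2Cl → C:1 H:2 Cl:1
Element totals:
  C: 6
  H: 12
  Cl: 2
  O: 1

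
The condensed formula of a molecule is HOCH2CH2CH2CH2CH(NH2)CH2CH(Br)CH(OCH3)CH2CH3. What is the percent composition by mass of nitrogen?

Atom tally by fragment:
  HOCH2 → C:1 H:3 O:1
  CH2 → C:1 H:2
  CH2 → C:1 H:2
  CH2 → C:1 H:2
  CH(NH2) → C:1 H:3 N:1
  CH2 → C:1 H:2
  CH(Br) → C:1 H:1 Br:1
  CH(OCH3) → C:2 H:4 O:1
  CH2 → C:1 H:2
  CH3 → C:1 H:3
Element totals:
  C: 11
  H: 24
  Br: 1
  N: 1
  O: 2
Molecular formula: C11H24BrNO2.
Molar mass = 282.222 g/mol.
Mass from N: 1 × 14.007 = 14.007 g/mol.
%N = 14.007 / 282.222 × 100 = 4.96%.

4.96%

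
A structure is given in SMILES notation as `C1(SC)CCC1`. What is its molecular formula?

Atom tally by fragment:
  cyclobutane ring core → C:4 H:8
  (− 1 ring H displaced by substituents)
  + SCH3 → C:1 H:3 S:1
Element totals:
  C: 5
  H: 10
  S: 1

C5H10S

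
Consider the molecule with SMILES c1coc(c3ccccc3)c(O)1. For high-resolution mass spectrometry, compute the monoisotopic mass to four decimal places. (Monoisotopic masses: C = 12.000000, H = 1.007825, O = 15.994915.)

Atom tally by fragment:
  furan ring core → C:4 H:4 O:1
  (− 2 ring H displaced by substituents)
  + C6H5 → C:6 H:5
  + OH → O:1 H:1
Element totals:
  C: 10
  H: 8
  O: 2
Molecular formula: C10H8O2.
  M = 10(12.0) + 8(1.007825) + 2(15.994915)
    = 120.000000 + 8.062600 + 31.989830 = 160.052430

160.0524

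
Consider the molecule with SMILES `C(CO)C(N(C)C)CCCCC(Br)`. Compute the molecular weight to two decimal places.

Atom tally by fragment:
  HOCH2CH2 → C:2 H:5 O:1
  CH(N(CH3)2) → C:3 H:7 N:1
  CH2 → C:1 H:2
  CH2 → C:1 H:2
  CH2 → C:1 H:2
  CH2 → C:1 H:2
  CH2Br → C:1 H:2 Br:1
Element totals:
  C: 10
  H: 22
  Br: 1
  N: 1
  O: 1
Molecular formula: C10H22BrNO.
  M = 10(12.011) + 22(1.008) + 79.904 + 14.007 + 15.999
    = 120.110 + 22.176 + 79.904 + 14.007 + 15.999 = 252.196

252.20 g/mol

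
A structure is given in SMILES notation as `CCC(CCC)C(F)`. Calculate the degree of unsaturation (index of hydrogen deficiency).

0

Atom tally by fragment:
  CH3 → C:1 H:3
  CH2 → C:1 H:2
  CH(CH2CH2CH3) → C:4 H:8
  CH2F → C:1 H:2 F:1
Element totals:
  C: 7
  H: 15
  F: 1
Molecular formula: C7H15F.
DoU = (2C + 2 + N − H − X) / 2 = (2·7 + 2 + 0 − 15 − 1) / 2 = 0.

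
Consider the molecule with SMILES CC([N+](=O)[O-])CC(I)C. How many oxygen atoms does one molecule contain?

Atom tally by fragment:
  CH3 → C:1 H:3
  CH(NO2) → C:1 H:1 N:1 O:2
  CH2 → C:1 H:2
  CH(I) → C:1 H:1 I:1
  CH3 → C:1 H:3
Element totals:
  C: 5
  H: 10
  I: 1
  N: 1
  O: 2

2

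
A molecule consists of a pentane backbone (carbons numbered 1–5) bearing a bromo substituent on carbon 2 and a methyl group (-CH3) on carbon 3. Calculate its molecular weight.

Atom tally by fragment:
  CH3 → C:1 H:3
  CH(Br) → C:1 H:1 Br:1
  CH(CH3) → C:2 H:4
  CH2 → C:1 H:2
  CH3 → C:1 H:3
Element totals:
  C: 6
  H: 13
  Br: 1
Molecular formula: C6H13Br.
  M = 6(12.011) + 13(1.008) + 79.904
    = 72.066 + 13.104 + 79.904 = 165.074

165.07 g/mol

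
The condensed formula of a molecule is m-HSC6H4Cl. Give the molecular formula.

Element totals:
  C: 6
  H: 5
  Cl: 1
  S: 1

C6H5ClS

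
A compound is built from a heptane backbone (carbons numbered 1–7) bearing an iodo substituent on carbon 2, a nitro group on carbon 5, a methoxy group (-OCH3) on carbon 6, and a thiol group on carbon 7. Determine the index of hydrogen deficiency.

Atom tally by fragment:
  CH3 → C:1 H:3
  CH(I) → C:1 H:1 I:1
  CH2 → C:1 H:2
  CH2 → C:1 H:2
  CH(NO2) → C:1 H:1 N:1 O:2
  CH(OCH3) → C:2 H:4 O:1
  CH2SH → C:1 H:3 S:1
Element totals:
  C: 8
  H: 16
  I: 1
  N: 1
  O: 3
  S: 1
Molecular formula: C8H16INO3S.
DoU = (2C + 2 + N − H − X) / 2 = (2·8 + 2 + 1 − 16 − 1) / 2 = 1.

1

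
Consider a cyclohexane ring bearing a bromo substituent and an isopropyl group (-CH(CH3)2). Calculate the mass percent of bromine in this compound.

Atom tally by fragment:
  cyclohexane ring core → C:6 H:12
  (− 2 ring H displaced by substituents)
  + Br → Br:1
  + CH(CH3)2 → C:3 H:7
Element totals:
  C: 9
  H: 17
  Br: 1
Molecular formula: C9H17Br.
Molar mass = 205.139 g/mol.
Mass from Br: 1 × 79.904 = 79.904 g/mol.
%Br = 79.904 / 205.139 × 100 = 38.95%.

38.95%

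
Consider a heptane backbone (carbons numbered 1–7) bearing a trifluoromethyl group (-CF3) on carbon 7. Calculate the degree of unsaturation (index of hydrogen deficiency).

Atom tally by fragment:
  CH3 → C:1 H:3
  CH2 → C:1 H:2
  CH2 → C:1 H:2
  CH2 → C:1 H:2
  CH2 → C:1 H:2
  CH2 → C:1 H:2
  CH2CF3 → C:2 H:2 F:3
Element totals:
  C: 8
  H: 15
  F: 3
Molecular formula: C8H15F3.
DoU = (2C + 2 + N − H − X) / 2 = (2·8 + 2 + 0 − 15 − 3) / 2 = 0.

0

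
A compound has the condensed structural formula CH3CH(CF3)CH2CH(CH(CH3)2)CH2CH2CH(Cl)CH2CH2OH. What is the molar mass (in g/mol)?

288.78 g/mol

Atom tally by fragment:
  CH3 → C:1 H:3
  CH(CF3) → C:2 H:1 F:3
  CH2 → C:1 H:2
  CH(CH(CH3)2) → C:4 H:8
  CH2 → C:1 H:2
  CH2 → C:1 H:2
  CH(Cl) → C:1 H:1 Cl:1
  CH2CH2OH → C:2 H:5 O:1
Element totals:
  C: 13
  H: 24
  Cl: 1
  F: 3
  O: 1
Molecular formula: C13H24ClF3O.
  M = 13(12.011) + 24(1.008) + 35.45 + 3(18.998) + 15.999
    = 156.143 + 24.192 + 35.450 + 56.994 + 15.999 = 288.778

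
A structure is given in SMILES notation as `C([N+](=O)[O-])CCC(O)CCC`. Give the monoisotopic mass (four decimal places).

161.1052

Atom tally by fragment:
  O2NCH2 → C:1 H:2 N:1 O:2
  CH2 → C:1 H:2
  CH2 → C:1 H:2
  CH(OH) → C:1 H:2 O:1
  CH2 → C:1 H:2
  CH2 → C:1 H:2
  CH3 → C:1 H:3
Element totals:
  C: 7
  H: 15
  N: 1
  O: 3
Molecular formula: C7H15NO3.
  M = 7(12.0) + 15(1.007825) + 14.003074 + 3(15.994915)
    = 84.000000 + 15.117375 + 14.003074 + 47.984745 = 161.105194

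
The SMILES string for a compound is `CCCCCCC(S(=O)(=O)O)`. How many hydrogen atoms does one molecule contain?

Atom tally by fragment:
  CH3 → C:1 H:3
  CH2 → C:1 H:2
  CH2 → C:1 H:2
  CH2 → C:1 H:2
  CH2 → C:1 H:2
  CH2 → C:1 H:2
  CH2SO3H → C:1 H:3 S:1 O:3
Element totals:
  C: 7
  H: 16
  O: 3
  S: 1

16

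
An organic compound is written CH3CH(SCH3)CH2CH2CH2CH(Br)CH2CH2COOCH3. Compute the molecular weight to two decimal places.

297.25 g/mol

Atom tally by fragment:
  CH3 → C:1 H:3
  CH(SCH3) → C:2 H:4 S:1
  CH2 → C:1 H:2
  CH2 → C:1 H:2
  CH2 → C:1 H:2
  CH(Br) → C:1 H:1 Br:1
  CH2 → C:1 H:2
  CH2COOCH3 → C:3 H:5 O:2
Element totals:
  C: 11
  H: 21
  Br: 1
  O: 2
  S: 1
Molecular formula: C11H21BrO2S.
  M = 11(12.011) + 21(1.008) + 79.904 + 2(15.999) + 32.06
    = 132.121 + 21.168 + 79.904 + 31.998 + 32.060 = 297.251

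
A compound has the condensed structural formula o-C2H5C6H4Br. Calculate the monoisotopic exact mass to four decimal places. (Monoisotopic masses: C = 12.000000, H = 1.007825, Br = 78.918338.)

Atom tally by fragment:
  benzene ring core → C:6 H:6
  (− 2 ring H displaced by substituents)
  + C2H5 → C:2 H:5
  + Br → Br:1
Element totals:
  C: 8
  H: 9
  Br: 1
Molecular formula: C8H9Br.
  M = 8(12.0) + 9(1.007825) + 78.918338
    = 96.000000 + 9.070425 + 78.918338 = 183.988763

183.9888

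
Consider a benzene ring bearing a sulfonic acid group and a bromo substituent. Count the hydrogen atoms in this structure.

Atom tally by fragment:
  benzene ring core → C:6 H:6
  (− 2 ring H displaced by substituents)
  + SO3H → S:1 O:3 H:1
  + Br → Br:1
Element totals:
  C: 6
  H: 5
  Br: 1
  O: 3
  S: 1

5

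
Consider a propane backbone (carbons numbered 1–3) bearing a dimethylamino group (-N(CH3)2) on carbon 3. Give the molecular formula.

Atom tally by fragment:
  CH3 → C:1 H:3
  CH2 → C:1 H:2
  CH2N(CH3)2 → C:3 H:8 N:1
Element totals:
  C: 5
  H: 13
  N: 1

C5H13N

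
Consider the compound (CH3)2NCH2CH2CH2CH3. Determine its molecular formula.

Atom tally by fragment:
  (CH3)2NCH2 → C:3 H:8 N:1
  CH2 → C:1 H:2
  CH2 → C:1 H:2
  CH3 → C:1 H:3
Element totals:
  C: 6
  H: 15
  N: 1

C6H15N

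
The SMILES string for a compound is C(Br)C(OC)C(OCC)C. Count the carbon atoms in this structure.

Atom tally by fragment:
  BrCH2 → C:1 H:2 Br:1
  CH(OCH3) → C:2 H:4 O:1
  CH(OC2H5) → C:3 H:6 O:1
  CH3 → C:1 H:3
Element totals:
  C: 7
  H: 15
  Br: 1
  O: 2

7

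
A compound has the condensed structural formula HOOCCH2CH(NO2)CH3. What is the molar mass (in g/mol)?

133.10 g/mol

Element totals:
  C: 4
  H: 7
  N: 1
  O: 4
Molecular formula: C4H7NO4.
  M = 4(12.011) + 7(1.008) + 14.007 + 4(15.999)
    = 48.044 + 7.056 + 14.007 + 63.996 = 133.103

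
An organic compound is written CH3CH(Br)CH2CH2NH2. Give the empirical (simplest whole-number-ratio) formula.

Atom tally by fragment:
  CH3 → C:1 H:3
  CH(Br) → C:1 H:1 Br:1
  CH2 → C:1 H:2
  CH2NH2 → C:1 H:4 N:1
Element totals:
  C: 4
  H: 10
  Br: 1
  N: 1
Molecular formula: C4H10BrN.
gcd of subscripts (1, 4, 10, 1) = 1, so the empirical formula equals the molecular formula.

C4H10BrN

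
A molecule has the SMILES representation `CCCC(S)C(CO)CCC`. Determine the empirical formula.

Atom tally by fragment:
  CH3 → C:1 H:3
  CH2 → C:1 H:2
  CH2 → C:1 H:2
  CH(SH) → C:1 H:2 S:1
  CH(CH2OH) → C:2 H:4 O:1
  CH2 → C:1 H:2
  CH2 → C:1 H:2
  CH3 → C:1 H:3
Element totals:
  C: 9
  H: 20
  O: 1
  S: 1
Molecular formula: C9H20OS.
gcd of subscripts (9, 20, 1, 1) = 1, so the empirical formula equals the molecular formula.

C9H20OS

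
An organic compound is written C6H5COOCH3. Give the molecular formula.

Element totals:
  C: 8
  H: 8
  O: 2

C8H8O2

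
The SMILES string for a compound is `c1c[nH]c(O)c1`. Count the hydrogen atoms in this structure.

Atom tally by fragment:
  pyrrole ring core → C:4 H:5 N:1
  (− 1 ring H displaced by substituents)
  + OH → O:1 H:1
Element totals:
  C: 4
  H: 5
  N: 1
  O: 1

5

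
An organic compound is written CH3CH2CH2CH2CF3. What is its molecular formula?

C5H9F3

Atom tally by fragment:
  CH3 → C:1 H:3
  CH2 → C:1 H:2
  CH2 → C:1 H:2
  CH2CF3 → C:2 H:2 F:3
Element totals:
  C: 5
  H: 9
  F: 3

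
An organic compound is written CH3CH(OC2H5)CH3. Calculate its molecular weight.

Atom tally by fragment:
  CH3 → C:1 H:3
  CH(OC2H5) → C:3 H:6 O:1
  CH3 → C:1 H:3
Element totals:
  C: 5
  H: 12
  O: 1
Molecular formula: C5H12O.
  M = 5(12.011) + 12(1.008) + 15.999
    = 60.055 + 12.096 + 15.999 = 88.150

88.15 g/mol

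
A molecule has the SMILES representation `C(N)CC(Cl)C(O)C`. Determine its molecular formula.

C5H12ClNO

Atom tally by fragment:
  H2NCH2 → C:1 H:4 N:1
  CH2 → C:1 H:2
  CH(Cl) → C:1 H:1 Cl:1
  CH(OH) → C:1 H:2 O:1
  CH3 → C:1 H:3
Element totals:
  C: 5
  H: 12
  Cl: 1
  N: 1
  O: 1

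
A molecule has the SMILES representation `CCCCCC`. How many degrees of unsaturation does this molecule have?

Atom tally by fragment:
  CH3 → C:1 H:3
  CH2 → C:1 H:2
  CH2 → C:1 H:2
  CH2 → C:1 H:2
  CH2 → C:1 H:2
  CH3 → C:1 H:3
Element totals:
  C: 6
  H: 14
Molecular formula: C6H14.
DoU = (2C + 2 + N − H − X) / 2 = (2·6 + 2 + 0 − 14 − 0) / 2 = 0.

0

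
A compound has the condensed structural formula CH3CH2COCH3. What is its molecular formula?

Element totals:
  C: 4
  H: 8
  O: 1

C4H8O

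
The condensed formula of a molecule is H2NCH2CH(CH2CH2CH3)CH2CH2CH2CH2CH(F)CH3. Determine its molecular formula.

Atom tally by fragment:
  H2NCH2 → C:1 H:4 N:1
  CH(CH2CH2CH3) → C:4 H:8
  CH2 → C:1 H:2
  CH2 → C:1 H:2
  CH2 → C:1 H:2
  CH2 → C:1 H:2
  CH(F) → C:1 H:1 F:1
  CH3 → C:1 H:3
Element totals:
  C: 11
  H: 24
  F: 1
  N: 1

C11H24FN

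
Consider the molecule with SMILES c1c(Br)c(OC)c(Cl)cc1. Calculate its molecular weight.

221.48 g/mol

Atom tally by fragment:
  benzene ring core → C:6 H:6
  (− 3 ring H displaced by substituents)
  + Br → Br:1
  + OCH3 → C:1 H:3 O:1
  + Cl → Cl:1
Element totals:
  C: 7
  H: 6
  Br: 1
  Cl: 1
  O: 1
Molecular formula: C7H6BrClO.
  M = 7(12.011) + 6(1.008) + 79.904 + 35.45 + 15.999
    = 84.077 + 6.048 + 79.904 + 35.450 + 15.999 = 221.478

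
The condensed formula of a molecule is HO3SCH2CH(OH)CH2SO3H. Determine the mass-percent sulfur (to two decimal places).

29.12%

Element totals:
  C: 3
  H: 8
  O: 7
  S: 2
Molecular formula: C3H8O7S2.
Molar mass = 220.210 g/mol.
Mass from S: 2 × 32.06 = 64.120 g/mol.
%S = 64.120 / 220.210 × 100 = 29.12%.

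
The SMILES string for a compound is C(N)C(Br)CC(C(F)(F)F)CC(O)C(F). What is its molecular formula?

Atom tally by fragment:
  H2NCH2 → C:1 H:4 N:1
  CH(Br) → C:1 H:1 Br:1
  CH2 → C:1 H:2
  CH(CF3) → C:2 H:1 F:3
  CH2 → C:1 H:2
  CH(OH) → C:1 H:2 O:1
  CH2F → C:1 H:2 F:1
Element totals:
  C: 8
  H: 14
  Br: 1
  F: 4
  N: 1
  O: 1

C8H14BrF4NO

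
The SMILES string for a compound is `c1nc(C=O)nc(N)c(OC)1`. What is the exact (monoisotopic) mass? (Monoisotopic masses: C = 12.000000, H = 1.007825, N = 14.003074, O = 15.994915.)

153.0538

Atom tally by fragment:
  pyrimidine ring core → C:4 H:4 N:2
  (− 3 ring H displaced by substituents)
  + CHO → C:1 H:1 O:1
  + NH2 → N:1 H:2
  + OCH3 → C:1 H:3 O:1
Element totals:
  C: 6
  H: 7
  N: 3
  O: 2
Molecular formula: C6H7N3O2.
  M = 6(12.0) + 7(1.007825) + 3(14.003074) + 2(15.994915)
    = 72.000000 + 7.054775 + 42.009222 + 31.989830 = 153.053827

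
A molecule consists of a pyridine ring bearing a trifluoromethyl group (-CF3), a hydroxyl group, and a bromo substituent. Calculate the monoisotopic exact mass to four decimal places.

Atom tally by fragment:
  pyridine ring core → C:5 H:5 N:1
  (− 3 ring H displaced by substituents)
  + CF3 → C:1 F:3
  + OH → O:1 H:1
  + Br → Br:1
Element totals:
  C: 6
  H: 3
  Br: 1
  F: 3
  N: 1
  O: 1
Molecular formula: C6H3BrF3NO.
  M = 6(12.0) + 3(1.007825) + 78.918338 + 3(18.998403) + 14.003074 + 15.994915
    = 72.000000 + 3.023475 + 78.918338 + 56.995209 + 14.003074 + 15.994915 = 240.935011

240.9350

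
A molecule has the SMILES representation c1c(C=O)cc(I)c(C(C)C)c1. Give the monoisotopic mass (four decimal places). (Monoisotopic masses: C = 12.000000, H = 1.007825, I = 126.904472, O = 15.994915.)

273.9855

Atom tally by fragment:
  benzene ring core → C:6 H:6
  (− 3 ring H displaced by substituents)
  + CHO → C:1 H:1 O:1
  + I → I:1
  + CH(CH3)2 → C:3 H:7
Element totals:
  C: 10
  H: 11
  I: 1
  O: 1
Molecular formula: C10H11IO.
  M = 10(12.0) + 11(1.007825) + 126.904472 + 15.994915
    = 120.000000 + 11.086075 + 126.904472 + 15.994915 = 273.985462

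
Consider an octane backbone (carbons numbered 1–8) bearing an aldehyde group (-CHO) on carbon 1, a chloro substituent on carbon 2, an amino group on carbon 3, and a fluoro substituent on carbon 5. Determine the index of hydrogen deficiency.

1

Atom tally by fragment:
  OHCCH2 → C:2 H:3 O:1
  CH(Cl) → C:1 H:1 Cl:1
  CH(NH2) → C:1 H:3 N:1
  CH2 → C:1 H:2
  CH(F) → C:1 H:1 F:1
  CH2 → C:1 H:2
  CH2 → C:1 H:2
  CH3 → C:1 H:3
Element totals:
  C: 9
  H: 17
  Cl: 1
  F: 1
  N: 1
  O: 1
Molecular formula: C9H17ClFNO.
DoU = (2C + 2 + N − H − X) / 2 = (2·9 + 2 + 1 − 17 − 2) / 2 = 1.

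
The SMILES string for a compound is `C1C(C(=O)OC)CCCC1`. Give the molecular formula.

C8H14O2

Atom tally by fragment:
  cyclohexane ring core → C:6 H:12
  (− 1 ring H displaced by substituents)
  + COOCH3 → C:2 H:3 O:2
Element totals:
  C: 8
  H: 14
  O: 2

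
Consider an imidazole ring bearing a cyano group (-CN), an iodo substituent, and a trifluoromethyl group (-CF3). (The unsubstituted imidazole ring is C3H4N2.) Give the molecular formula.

Atom tally by fragment:
  imidazole ring core → C:3 H:4 N:2
  (− 3 ring H displaced by substituents)
  + CN → C:1 N:1
  + I → I:1
  + CF3 → C:1 F:3
Element totals:
  C: 5
  H: 1
  F: 3
  I: 1
  N: 3

C5HF3IN3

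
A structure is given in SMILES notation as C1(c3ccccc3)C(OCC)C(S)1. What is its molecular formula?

C11H14OS

Atom tally by fragment:
  cyclopropane ring core → C:3 H:6
  (− 3 ring H displaced by substituents)
  + C6H5 → C:6 H:5
  + OC2H5 → C:2 H:5 O:1
  + SH → S:1 H:1
Element totals:
  C: 11
  H: 14
  O: 1
  S: 1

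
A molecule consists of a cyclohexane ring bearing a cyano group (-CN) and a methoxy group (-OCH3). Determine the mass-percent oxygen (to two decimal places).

11.49%

Atom tally by fragment:
  cyclohexane ring core → C:6 H:12
  (− 2 ring H displaced by substituents)
  + CN → C:1 N:1
  + OCH3 → C:1 H:3 O:1
Element totals:
  C: 8
  H: 13
  N: 1
  O: 1
Molecular formula: C8H13NO.
Molar mass = 139.198 g/mol.
Mass from O: 1 × 15.999 = 15.999 g/mol.
%O = 15.999 / 139.198 × 100 = 11.49%.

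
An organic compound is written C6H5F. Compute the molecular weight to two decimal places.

96.10 g/mol

Element totals:
  C: 6
  H: 5
  F: 1
Molecular formula: C6H5F.
  M = 6(12.011) + 5(1.008) + 18.998
    = 72.066 + 5.040 + 18.998 = 96.104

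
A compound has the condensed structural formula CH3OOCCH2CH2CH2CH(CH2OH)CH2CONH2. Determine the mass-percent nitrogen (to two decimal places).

Atom tally by fragment:
  CH3OOCCH2 → C:3 H:5 O:2
  CH2 → C:1 H:2
  CH2 → C:1 H:2
  CH(CH2OH) → C:2 H:4 O:1
  CH2CONH2 → C:2 H:4 O:1 N:1
Element totals:
  C: 9
  H: 17
  N: 1
  O: 4
Molecular formula: C9H17NO4.
Molar mass = 203.238 g/mol.
Mass from N: 1 × 14.007 = 14.007 g/mol.
%N = 14.007 / 203.238 × 100 = 6.89%.

6.89%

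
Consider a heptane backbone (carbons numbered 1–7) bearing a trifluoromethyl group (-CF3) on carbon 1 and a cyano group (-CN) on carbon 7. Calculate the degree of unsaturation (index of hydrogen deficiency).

2

Atom tally by fragment:
  F3CCH2 → C:2 H:2 F:3
  CH2 → C:1 H:2
  CH2 → C:1 H:2
  CH2 → C:1 H:2
  CH2 → C:1 H:2
  CH2 → C:1 H:2
  CH2CN → C:2 H:2 N:1
Element totals:
  C: 9
  H: 14
  F: 3
  N: 1
Molecular formula: C9H14F3N.
DoU = (2C + 2 + N − H − X) / 2 = (2·9 + 2 + 1 − 14 − 3) / 2 = 2.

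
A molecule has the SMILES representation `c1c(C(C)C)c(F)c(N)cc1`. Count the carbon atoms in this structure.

Atom tally by fragment:
  benzene ring core → C:6 H:6
  (− 3 ring H displaced by substituents)
  + CH(CH3)2 → C:3 H:7
  + F → F:1
  + NH2 → N:1 H:2
Element totals:
  C: 9
  H: 12
  F: 1
  N: 1

9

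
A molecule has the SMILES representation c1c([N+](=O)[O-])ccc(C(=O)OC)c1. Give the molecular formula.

C8H7NO4

Atom tally by fragment:
  benzene ring core → C:6 H:6
  (− 2 ring H displaced by substituents)
  + NO2 → N:1 O:2
  + COOCH3 → C:2 H:3 O:2
Element totals:
  C: 8
  H: 7
  N: 1
  O: 4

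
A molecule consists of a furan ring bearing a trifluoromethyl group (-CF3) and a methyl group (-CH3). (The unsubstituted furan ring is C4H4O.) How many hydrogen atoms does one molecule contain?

5

Atom tally by fragment:
  furan ring core → C:4 H:4 O:1
  (− 2 ring H displaced by substituents)
  + CF3 → C:1 F:3
  + CH3 → C:1 H:3
Element totals:
  C: 6
  H: 5
  F: 3
  O: 1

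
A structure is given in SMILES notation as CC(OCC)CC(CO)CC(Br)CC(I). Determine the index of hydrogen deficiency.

Atom tally by fragment:
  CH3 → C:1 H:3
  CH(OC2H5) → C:3 H:6 O:1
  CH2 → C:1 H:2
  CH(CH2OH) → C:2 H:4 O:1
  CH2 → C:1 H:2
  CH(Br) → C:1 H:1 Br:1
  CH2 → C:1 H:2
  CH2I → C:1 H:2 I:1
Element totals:
  C: 11
  H: 22
  Br: 1
  I: 1
  O: 2
Molecular formula: C11H22BrIO2.
DoU = (2C + 2 + N − H − X) / 2 = (2·11 + 2 + 0 − 22 − 2) / 2 = 0.

0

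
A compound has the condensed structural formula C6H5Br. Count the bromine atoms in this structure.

Element totals:
  C: 6
  H: 5
  Br: 1

1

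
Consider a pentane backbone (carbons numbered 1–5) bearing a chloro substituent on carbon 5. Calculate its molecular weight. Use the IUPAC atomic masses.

106.59 g/mol

Atom tally by fragment:
  CH3 → C:1 H:3
  CH2 → C:1 H:2
  CH2 → C:1 H:2
  CH2 → C:1 H:2
  CH2Cl → C:1 H:2 Cl:1
Element totals:
  C: 5
  H: 11
  Cl: 1
Molecular formula: C5H11Cl.
  M = 5(12.011) + 11(1.008) + 35.45
    = 60.055 + 11.088 + 35.450 = 106.593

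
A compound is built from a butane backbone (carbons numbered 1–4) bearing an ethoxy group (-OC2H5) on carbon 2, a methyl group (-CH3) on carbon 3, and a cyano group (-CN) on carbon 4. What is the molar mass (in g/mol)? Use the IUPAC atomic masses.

141.21 g/mol

Atom tally by fragment:
  CH3 → C:1 H:3
  CH(OC2H5) → C:3 H:6 O:1
  CH(CH3) → C:2 H:4
  CH2CN → C:2 H:2 N:1
Element totals:
  C: 8
  H: 15
  N: 1
  O: 1
Molecular formula: C8H15NO.
  M = 8(12.011) + 15(1.008) + 14.007 + 15.999
    = 96.088 + 15.120 + 14.007 + 15.999 = 141.214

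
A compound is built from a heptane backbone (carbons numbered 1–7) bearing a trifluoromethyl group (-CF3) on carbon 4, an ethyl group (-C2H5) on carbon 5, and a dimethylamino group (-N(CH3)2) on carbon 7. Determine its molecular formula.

Atom tally by fragment:
  CH3 → C:1 H:3
  CH2 → C:1 H:2
  CH2 → C:1 H:2
  CH(CF3) → C:2 H:1 F:3
  CH(C2H5) → C:3 H:6
  CH2 → C:1 H:2
  CH2N(CH3)2 → C:3 H:8 N:1
Element totals:
  C: 12
  H: 24
  F: 3
  N: 1

C12H24F3N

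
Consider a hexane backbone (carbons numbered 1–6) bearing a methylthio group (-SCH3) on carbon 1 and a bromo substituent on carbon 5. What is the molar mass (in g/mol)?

211.16 g/mol

Atom tally by fragment:
  CH3SCH2 → C:2 H:5 S:1
  CH2 → C:1 H:2
  CH2 → C:1 H:2
  CH2 → C:1 H:2
  CH(Br) → C:1 H:1 Br:1
  CH3 → C:1 H:3
Element totals:
  C: 7
  H: 15
  Br: 1
  S: 1
Molecular formula: C7H15BrS.
  M = 7(12.011) + 15(1.008) + 79.904 + 32.06
    = 84.077 + 15.120 + 79.904 + 32.060 = 211.161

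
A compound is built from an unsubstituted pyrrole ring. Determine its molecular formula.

Atom tally by fragment:
  pyrrole ring core → C:4 H:5 N:1
Element totals:
  C: 4
  H: 5
  N: 1

C4H5N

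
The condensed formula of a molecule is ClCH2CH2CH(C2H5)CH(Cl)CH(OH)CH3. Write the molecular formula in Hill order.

Element totals:
  C: 8
  H: 16
  Cl: 2
  O: 1

C8H16Cl2O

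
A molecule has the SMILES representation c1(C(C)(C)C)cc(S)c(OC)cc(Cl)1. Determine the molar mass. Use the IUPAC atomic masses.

230.75 g/mol

Atom tally by fragment:
  benzene ring core → C:6 H:6
  (− 4 ring H displaced by substituents)
  + C(CH3)3 → C:4 H:9
  + SH → S:1 H:1
  + OCH3 → C:1 H:3 O:1
  + Cl → Cl:1
Element totals:
  C: 11
  H: 15
  Cl: 1
  O: 1
  S: 1
Molecular formula: C11H15ClOS.
  M = 11(12.011) + 15(1.008) + 35.45 + 15.999 + 32.06
    = 132.121 + 15.120 + 35.450 + 15.999 + 32.060 = 230.750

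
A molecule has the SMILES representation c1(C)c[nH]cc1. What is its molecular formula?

Atom tally by fragment:
  pyrrole ring core → C:4 H:5 N:1
  (− 1 ring H displaced by substituents)
  + CH3 → C:1 H:3
Element totals:
  C: 5
  H: 7
  N: 1

C5H7N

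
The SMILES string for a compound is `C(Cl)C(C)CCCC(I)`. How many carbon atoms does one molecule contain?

Atom tally by fragment:
  ClCH2 → C:1 H:2 Cl:1
  CH(CH3) → C:2 H:4
  CH2 → C:1 H:2
  CH2 → C:1 H:2
  CH2 → C:1 H:2
  CH2I → C:1 H:2 I:1
Element totals:
  C: 7
  H: 14
  Cl: 1
  I: 1

7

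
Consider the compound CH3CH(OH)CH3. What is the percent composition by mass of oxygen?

26.62%

Element totals:
  C: 3
  H: 8
  O: 1
Molecular formula: C3H8O.
Molar mass = 60.096 g/mol.
Mass from O: 1 × 15.999 = 15.999 g/mol.
%O = 15.999 / 60.096 × 100 = 26.62%.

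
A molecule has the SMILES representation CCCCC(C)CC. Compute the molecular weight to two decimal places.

Atom tally by fragment:
  CH3 → C:1 H:3
  CH2 → C:1 H:2
  CH2 → C:1 H:2
  CH2 → C:1 H:2
  CH(CH3) → C:2 H:4
  CH2 → C:1 H:2
  CH3 → C:1 H:3
Element totals:
  C: 8
  H: 18
Molecular formula: C8H18.
  M = 8(12.011) + 18(1.008)
    = 96.088 + 18.144 = 114.232

114.23 g/mol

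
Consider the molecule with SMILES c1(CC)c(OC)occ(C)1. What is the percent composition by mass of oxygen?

22.83%

Atom tally by fragment:
  furan ring core → C:4 H:4 O:1
  (− 3 ring H displaced by substituents)
  + C2H5 → C:2 H:5
  + OCH3 → C:1 H:3 O:1
  + CH3 → C:1 H:3
Element totals:
  C: 8
  H: 12
  O: 2
Molecular formula: C8H12O2.
Molar mass = 140.182 g/mol.
Mass from O: 2 × 15.999 = 31.998 g/mol.
%O = 31.998 / 140.182 × 100 = 22.83%.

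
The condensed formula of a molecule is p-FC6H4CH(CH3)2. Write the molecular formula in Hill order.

C9H11F

Element totals:
  C: 9
  H: 11
  F: 1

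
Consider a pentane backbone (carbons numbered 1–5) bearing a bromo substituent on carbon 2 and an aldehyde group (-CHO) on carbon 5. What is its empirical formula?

C6H11BrO

Atom tally by fragment:
  CH3 → C:1 H:3
  CH(Br) → C:1 H:1 Br:1
  CH2 → C:1 H:2
  CH2 → C:1 H:2
  CH2CHO → C:2 H:3 O:1
Element totals:
  C: 6
  H: 11
  Br: 1
  O: 1
Molecular formula: C6H11BrO.
gcd of subscripts (1, 6, 11, 1) = 1, so the empirical formula equals the molecular formula.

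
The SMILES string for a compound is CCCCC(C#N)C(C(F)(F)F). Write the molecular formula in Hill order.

C8H12F3N

Atom tally by fragment:
  CH3 → C:1 H:3
  CH2 → C:1 H:2
  CH2 → C:1 H:2
  CH2 → C:1 H:2
  CH(CN) → C:2 H:1 N:1
  CH2CF3 → C:2 H:2 F:3
Element totals:
  C: 8
  H: 12
  F: 3
  N: 1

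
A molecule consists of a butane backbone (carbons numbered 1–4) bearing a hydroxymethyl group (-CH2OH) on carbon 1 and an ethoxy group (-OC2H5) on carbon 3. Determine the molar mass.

Atom tally by fragment:
  HOCH2CH2 → C:2 H:5 O:1
  CH2 → C:1 H:2
  CH(OC2H5) → C:3 H:6 O:1
  CH3 → C:1 H:3
Element totals:
  C: 7
  H: 16
  O: 2
Molecular formula: C7H16O2.
  M = 7(12.011) + 16(1.008) + 2(15.999)
    = 84.077 + 16.128 + 31.998 = 132.203

132.20 g/mol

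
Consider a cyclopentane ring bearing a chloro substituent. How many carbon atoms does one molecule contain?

5

Atom tally by fragment:
  cyclopentane ring core → C:5 H:10
  (− 1 ring H displaced by substituents)
  + Cl → Cl:1
Element totals:
  C: 5
  H: 9
  Cl: 1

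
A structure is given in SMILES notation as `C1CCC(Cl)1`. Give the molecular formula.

Atom tally by fragment:
  cyclobutane ring core → C:4 H:8
  (− 1 ring H displaced by substituents)
  + Cl → Cl:1
Element totals:
  C: 4
  H: 7
  Cl: 1

C4H7Cl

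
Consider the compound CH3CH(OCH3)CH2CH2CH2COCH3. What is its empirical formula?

C4H8O

Atom tally by fragment:
  CH3 → C:1 H:3
  CH(OCH3) → C:2 H:4 O:1
  CH2 → C:1 H:2
  CH2 → C:1 H:2
  CH2COCH3 → C:3 H:5 O:1
Element totals:
  C: 8
  H: 16
  O: 2
Molecular formula: C8H16O2.
gcd of subscripts = 2; dividing each by 2:
  C: 8/2 = 4
  H: 16/2 = 8
  O: 2/2 = 1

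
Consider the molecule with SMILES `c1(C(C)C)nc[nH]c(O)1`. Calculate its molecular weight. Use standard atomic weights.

Atom tally by fragment:
  imidazole ring core → C:3 H:4 N:2
  (− 2 ring H displaced by substituents)
  + CH(CH3)2 → C:3 H:7
  + OH → O:1 H:1
Element totals:
  C: 6
  H: 10
  N: 2
  O: 1
Molecular formula: C6H10N2O.
  M = 6(12.011) + 10(1.008) + 2(14.007) + 15.999
    = 72.066 + 10.080 + 28.014 + 15.999 = 126.159

126.16 g/mol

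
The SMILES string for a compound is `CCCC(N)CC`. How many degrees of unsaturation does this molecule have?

Atom tally by fragment:
  CH3 → C:1 H:3
  CH2 → C:1 H:2
  CH2 → C:1 H:2
  CH(NH2) → C:1 H:3 N:1
  CH2 → C:1 H:2
  CH3 → C:1 H:3
Element totals:
  C: 6
  H: 15
  N: 1
Molecular formula: C6H15N.
DoU = (2C + 2 + N − H − X) / 2 = (2·6 + 2 + 1 − 15 − 0) / 2 = 0.

0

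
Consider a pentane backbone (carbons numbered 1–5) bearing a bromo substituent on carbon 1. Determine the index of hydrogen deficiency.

Atom tally by fragment:
  BrCH2 → C:1 H:2 Br:1
  CH2 → C:1 H:2
  CH2 → C:1 H:2
  CH2 → C:1 H:2
  CH3 → C:1 H:3
Element totals:
  C: 5
  H: 11
  Br: 1
Molecular formula: C5H11Br.
DoU = (2C + 2 + N − H − X) / 2 = (2·5 + 2 + 0 − 11 − 1) / 2 = 0.

0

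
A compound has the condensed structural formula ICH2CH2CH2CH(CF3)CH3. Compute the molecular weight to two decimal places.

Element totals:
  C: 6
  H: 10
  F: 3
  I: 1
Molecular formula: C6H10F3I.
  M = 6(12.011) + 10(1.008) + 3(18.998) + 126.904
    = 72.066 + 10.080 + 56.994 + 126.904 = 266.044

266.04 g/mol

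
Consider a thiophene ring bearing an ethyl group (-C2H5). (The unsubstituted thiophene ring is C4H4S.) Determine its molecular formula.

Atom tally by fragment:
  thiophene ring core → C:4 H:4 S:1
  (− 1 ring H displaced by substituents)
  + C2H5 → C:2 H:5
Element totals:
  C: 6
  H: 8
  S: 1

C6H8S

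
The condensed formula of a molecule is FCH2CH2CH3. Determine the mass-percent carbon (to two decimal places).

58.04%

Element totals:
  C: 3
  H: 7
  F: 1
Molecular formula: C3H7F.
Molar mass = 62.087 g/mol.
Mass from C: 3 × 12.011 = 36.033 g/mol.
%C = 36.033 / 62.087 × 100 = 58.04%.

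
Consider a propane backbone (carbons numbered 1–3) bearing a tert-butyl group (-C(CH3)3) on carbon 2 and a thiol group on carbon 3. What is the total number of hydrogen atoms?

Atom tally by fragment:
  CH3 → C:1 H:3
  CH(C(CH3)3) → C:5 H:10
  CH2SH → C:1 H:3 S:1
Element totals:
  C: 7
  H: 16
  S: 1

16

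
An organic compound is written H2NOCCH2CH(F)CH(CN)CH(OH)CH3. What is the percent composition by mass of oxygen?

Atom tally by fragment:
  H2NOCCH2 → C:2 H:4 O:1 N:1
  CH(F) → C:1 H:1 F:1
  CH(CN) → C:2 H:1 N:1
  CH(OH) → C:1 H:2 O:1
  CH3 → C:1 H:3
Element totals:
  C: 7
  H: 11
  F: 1
  N: 2
  O: 2
Molecular formula: C7H11FN2O2.
Molar mass = 174.175 g/mol.
Mass from O: 2 × 15.999 = 31.998 g/mol.
%O = 31.998 / 174.175 × 100 = 18.37%.

18.37%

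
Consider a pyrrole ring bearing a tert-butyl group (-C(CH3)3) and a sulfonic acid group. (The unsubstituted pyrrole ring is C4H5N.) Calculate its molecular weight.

203.26 g/mol

Atom tally by fragment:
  pyrrole ring core → C:4 H:5 N:1
  (− 2 ring H displaced by substituents)
  + C(CH3)3 → C:4 H:9
  + SO3H → S:1 O:3 H:1
Element totals:
  C: 8
  H: 13
  N: 1
  O: 3
  S: 1
Molecular formula: C8H13NO3S.
  M = 8(12.011) + 13(1.008) + 14.007 + 3(15.999) + 32.06
    = 96.088 + 13.104 + 14.007 + 47.997 + 32.060 = 203.256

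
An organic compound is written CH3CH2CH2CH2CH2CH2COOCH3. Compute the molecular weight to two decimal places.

Atom tally by fragment:
  CH3 → C:1 H:3
  CH2 → C:1 H:2
  CH2 → C:1 H:2
  CH2 → C:1 H:2
  CH2 → C:1 H:2
  CH2COOCH3 → C:3 H:5 O:2
Element totals:
  C: 8
  H: 16
  O: 2
Molecular formula: C8H16O2.
  M = 8(12.011) + 16(1.008) + 2(15.999)
    = 96.088 + 16.128 + 31.998 = 144.214

144.21 g/mol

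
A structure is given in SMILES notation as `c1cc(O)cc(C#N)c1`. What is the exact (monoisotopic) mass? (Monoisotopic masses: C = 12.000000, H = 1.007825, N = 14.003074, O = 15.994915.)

119.0371

Atom tally by fragment:
  benzene ring core → C:6 H:6
  (− 2 ring H displaced by substituents)
  + OH → O:1 H:1
  + CN → C:1 N:1
Element totals:
  C: 7
  H: 5
  N: 1
  O: 1
Molecular formula: C7H5NO.
  M = 7(12.0) + 5(1.007825) + 14.003074 + 15.994915
    = 84.000000 + 5.039125 + 14.003074 + 15.994915 = 119.037114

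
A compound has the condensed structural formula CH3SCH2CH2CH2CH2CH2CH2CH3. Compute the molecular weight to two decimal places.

Atom tally by fragment:
  CH3SCH2 → C:2 H:5 S:1
  CH2 → C:1 H:2
  CH2 → C:1 H:2
  CH2 → C:1 H:2
  CH2 → C:1 H:2
  CH2 → C:1 H:2
  CH3 → C:1 H:3
Element totals:
  C: 8
  H: 18
  S: 1
Molecular formula: C8H18S.
  M = 8(12.011) + 18(1.008) + 32.06
    = 96.088 + 18.144 + 32.060 = 146.292

146.29 g/mol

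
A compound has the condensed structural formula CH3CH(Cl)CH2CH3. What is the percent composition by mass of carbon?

51.90%

Element totals:
  C: 4
  H: 9
  Cl: 1
Molecular formula: C4H9Cl.
Molar mass = 92.566 g/mol.
Mass from C: 4 × 12.011 = 48.044 g/mol.
%C = 48.044 / 92.566 × 100 = 51.90%.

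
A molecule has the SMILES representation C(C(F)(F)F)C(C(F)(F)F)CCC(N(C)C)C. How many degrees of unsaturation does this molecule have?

0

Atom tally by fragment:
  F3CCH2 → C:2 H:2 F:3
  CH(CF3) → C:2 H:1 F:3
  CH2 → C:1 H:2
  CH2 → C:1 H:2
  CH(N(CH3)2) → C:3 H:7 N:1
  CH3 → C:1 H:3
Element totals:
  C: 10
  H: 17
  F: 6
  N: 1
Molecular formula: C10H17F6N.
DoU = (2C + 2 + N − H − X) / 2 = (2·10 + 2 + 1 − 17 − 6) / 2 = 0.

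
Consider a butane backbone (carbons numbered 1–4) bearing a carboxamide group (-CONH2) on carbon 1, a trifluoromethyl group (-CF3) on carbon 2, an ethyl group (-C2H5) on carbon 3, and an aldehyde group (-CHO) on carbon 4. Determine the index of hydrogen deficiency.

2

Atom tally by fragment:
  H2NOCCH2 → C:2 H:4 O:1 N:1
  CH(CF3) → C:2 H:1 F:3
  CH(C2H5) → C:3 H:6
  CH2CHO → C:2 H:3 O:1
Element totals:
  C: 9
  H: 14
  F: 3
  N: 1
  O: 2
Molecular formula: C9H14F3NO2.
DoU = (2C + 2 + N − H − X) / 2 = (2·9 + 2 + 1 − 14 − 3) / 2 = 2.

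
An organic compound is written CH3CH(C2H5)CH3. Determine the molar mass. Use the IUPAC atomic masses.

72.15 g/mol

Element totals:
  C: 5
  H: 12
Molecular formula: C5H12.
  M = 5(12.011) + 12(1.008)
    = 60.055 + 12.096 = 72.151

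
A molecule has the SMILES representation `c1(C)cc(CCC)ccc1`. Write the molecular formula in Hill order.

C10H14

Atom tally by fragment:
  benzene ring core → C:6 H:6
  (− 2 ring H displaced by substituents)
  + CH3 → C:1 H:3
  + CH2CH2CH3 → C:3 H:7
Element totals:
  C: 10
  H: 14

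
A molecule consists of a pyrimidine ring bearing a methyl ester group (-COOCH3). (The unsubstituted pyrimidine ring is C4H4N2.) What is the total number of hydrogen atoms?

6

Atom tally by fragment:
  pyrimidine ring core → C:4 H:4 N:2
  (− 1 ring H displaced by substituents)
  + COOCH3 → C:2 H:3 O:2
Element totals:
  C: 6
  H: 6
  N: 2
  O: 2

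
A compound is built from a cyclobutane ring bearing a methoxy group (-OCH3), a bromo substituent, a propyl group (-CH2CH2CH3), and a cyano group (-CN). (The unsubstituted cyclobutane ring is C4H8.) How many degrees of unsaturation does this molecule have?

Atom tally by fragment:
  cyclobutane ring core → C:4 H:8
  (− 4 ring H displaced by substituents)
  + OCH3 → C:1 H:3 O:1
  + Br → Br:1
  + CH2CH2CH3 → C:3 H:7
  + CN → C:1 N:1
Element totals:
  C: 9
  H: 14
  Br: 1
  N: 1
  O: 1
Molecular formula: C9H14BrNO.
DoU = (2C + 2 + N − H − X) / 2 = (2·9 + 2 + 1 − 14 − 1) / 2 = 3.

3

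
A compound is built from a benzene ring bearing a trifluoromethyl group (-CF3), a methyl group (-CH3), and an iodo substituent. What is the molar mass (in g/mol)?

286.03 g/mol

Atom tally by fragment:
  benzene ring core → C:6 H:6
  (− 3 ring H displaced by substituents)
  + CF3 → C:1 F:3
  + CH3 → C:1 H:3
  + I → I:1
Element totals:
  C: 8
  H: 6
  F: 3
  I: 1
Molecular formula: C8H6F3I.
  M = 8(12.011) + 6(1.008) + 3(18.998) + 126.904
    = 96.088 + 6.048 + 56.994 + 126.904 = 286.034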